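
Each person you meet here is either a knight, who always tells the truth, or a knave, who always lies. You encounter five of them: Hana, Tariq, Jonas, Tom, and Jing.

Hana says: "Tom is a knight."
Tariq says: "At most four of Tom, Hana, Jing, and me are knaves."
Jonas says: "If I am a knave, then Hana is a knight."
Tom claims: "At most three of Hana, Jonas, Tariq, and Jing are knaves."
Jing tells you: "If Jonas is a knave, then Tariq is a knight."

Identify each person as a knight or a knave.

Regardless of anyone's role, Tariq's statement is true, so Tariq is a knight.
With that fixed, Tom's statement is true, so Tom is a knight.
With that fixed, Jing's statement is true, so Jing is a knight.
With that fixed, Hana's statement is true, so Hana is a knight.
With that fixed, Jonas's statement is true, so Jonas is a knight.

Hana: knight, Tariq: knight, Jonas: knight, Tom: knight, Jing: knight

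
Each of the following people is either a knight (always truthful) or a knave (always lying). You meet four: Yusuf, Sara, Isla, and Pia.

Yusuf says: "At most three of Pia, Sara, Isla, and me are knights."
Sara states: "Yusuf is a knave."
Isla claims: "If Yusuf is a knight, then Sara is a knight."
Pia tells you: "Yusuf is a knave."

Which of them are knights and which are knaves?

Yusuf: knight, Sara: knave, Isla: knave, Pia: knave

Consider Yusuf. Suppose Yusuf is a knave.
Then Yusuf's own statement would have to be false, but it can't be — contradiction.
So Yusuf is a knight.
With that fixed, Sara's statement is false, so Sara is a knave.
With that fixed, Isla's statement is false, so Isla is a knave.
With that fixed, Pia's statement is false, so Pia is a knave.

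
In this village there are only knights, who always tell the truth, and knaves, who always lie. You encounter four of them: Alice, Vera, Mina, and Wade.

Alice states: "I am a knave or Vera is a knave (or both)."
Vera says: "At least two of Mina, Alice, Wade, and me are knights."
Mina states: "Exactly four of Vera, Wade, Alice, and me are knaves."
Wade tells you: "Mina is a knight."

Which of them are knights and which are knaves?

Consider Alice. Suppose Alice is a knave.
Then Alice's own statement would have to be false, but it can't be — contradiction.
So Alice is a knight.
With that fixed, Mina's statement is false, so Mina is a knave.
With that fixed, Wade's statement is false, so Wade is a knave.
Consider Vera. Suppose Vera is a knight.
Then Alice's statement comes out false, contradicting Alice being a knight.
So Vera is a knave.

Alice: knight, Vera: knave, Mina: knave, Wade: knave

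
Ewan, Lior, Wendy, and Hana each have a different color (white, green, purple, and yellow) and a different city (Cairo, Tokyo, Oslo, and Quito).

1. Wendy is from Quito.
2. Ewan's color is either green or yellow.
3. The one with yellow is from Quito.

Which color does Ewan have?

green

With clues 1–2, purple and white are impossible for Ewan's color.
With clues 1–3, yellow is impossible for Ewan's color.
That leaves green.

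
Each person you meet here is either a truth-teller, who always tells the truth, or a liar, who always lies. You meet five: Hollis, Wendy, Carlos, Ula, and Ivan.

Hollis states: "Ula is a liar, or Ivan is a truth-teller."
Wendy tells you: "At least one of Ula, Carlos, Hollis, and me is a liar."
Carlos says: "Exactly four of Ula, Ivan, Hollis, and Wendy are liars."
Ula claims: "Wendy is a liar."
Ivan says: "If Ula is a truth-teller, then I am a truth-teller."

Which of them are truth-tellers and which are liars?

Consider Hollis. Suppose Hollis is a liar.
Then no assignment of the remaining roles makes every statement match its speaker's type — contradiction.
So Hollis is a truth-teller.
With that fixed, Carlos's statement is false, so Carlos is a liar.
With that fixed, Wendy's statement is true, so Wendy is a truth-teller.
With that fixed, Ula's statement is false, so Ula is a liar.
With that fixed, Ivan's statement is true, so Ivan is a truth-teller.

Hollis: truth-teller, Wendy: truth-teller, Carlos: liar, Ula: liar, Ivan: truth-teller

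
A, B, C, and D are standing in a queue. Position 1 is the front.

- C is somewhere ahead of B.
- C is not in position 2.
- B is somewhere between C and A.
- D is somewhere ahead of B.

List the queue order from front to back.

From clue 1: B is in {2,3,4}.
From clues 1–2: C is in {1,3}.
From clues 1–3: C → position 1.
From clues 1–4: D → position 2, B → position 3, A → position 4.

C, D, B, A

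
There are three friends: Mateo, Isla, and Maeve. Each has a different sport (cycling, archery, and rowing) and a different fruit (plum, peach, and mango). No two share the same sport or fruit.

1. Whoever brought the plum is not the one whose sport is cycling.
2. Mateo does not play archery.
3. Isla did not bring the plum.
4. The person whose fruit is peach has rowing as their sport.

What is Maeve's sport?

With clues 1–4, cycling and rowing are impossible for Maeve's sport.
That leaves archery.

archery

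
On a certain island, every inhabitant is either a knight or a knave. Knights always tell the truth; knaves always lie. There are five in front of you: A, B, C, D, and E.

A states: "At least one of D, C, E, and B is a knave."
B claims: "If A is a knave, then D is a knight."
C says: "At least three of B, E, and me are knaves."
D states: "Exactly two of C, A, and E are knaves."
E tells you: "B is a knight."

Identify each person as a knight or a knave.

Consider A. Suppose A is a knave.
Then no assignment of the remaining roles makes every statement match its speaker's type — contradiction.
So A is a knight.
With that fixed, B's statement is true, so B is a knight.
With that fixed, C's statement is false, so C is a knave.
With that fixed, E's statement is true, so E is a knight.
With that fixed, D's statement is false, so D is a knave.

A: knight, B: knight, C: knave, D: knave, E: knight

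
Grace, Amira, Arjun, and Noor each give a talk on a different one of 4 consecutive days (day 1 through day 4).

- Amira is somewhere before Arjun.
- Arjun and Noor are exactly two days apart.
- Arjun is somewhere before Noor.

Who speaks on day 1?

With clue 1, Arjun is ruled out for day 1.
With clues 1–3, Grace and Noor are ruled out for day 1.
So day 1 is Amira.

Amira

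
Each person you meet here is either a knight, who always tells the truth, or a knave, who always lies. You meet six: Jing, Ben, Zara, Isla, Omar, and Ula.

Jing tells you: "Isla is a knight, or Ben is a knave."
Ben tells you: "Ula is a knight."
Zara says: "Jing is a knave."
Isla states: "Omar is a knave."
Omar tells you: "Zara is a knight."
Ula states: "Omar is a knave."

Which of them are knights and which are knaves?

Consider Jing. Suppose Jing is a knave.
Then no assignment of the remaining roles makes every statement match its speaker's type — contradiction.
So Jing is a knight.
With that fixed, Zara's statement is false, so Zara is a knave.
With that fixed, Omar's statement is false, so Omar is a knave.
With that fixed, Ula's statement is true, so Ula is a knight.
With that fixed, Ben's statement is true, so Ben is a knight.
With that fixed, Isla's statement is true, so Isla is a knight.

Jing: knight, Ben: knight, Zara: knave, Isla: knight, Omar: knave, Ula: knight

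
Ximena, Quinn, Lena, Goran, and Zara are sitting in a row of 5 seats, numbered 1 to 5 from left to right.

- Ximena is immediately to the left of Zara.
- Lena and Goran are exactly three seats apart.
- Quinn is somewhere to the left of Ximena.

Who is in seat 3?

With clues 1–2, Goran, Lena, and Quinn are ruled out for seat 3.
With clues 1–3, Zara is ruled out for seat 3.
So seat 3 is Ximena.

Ximena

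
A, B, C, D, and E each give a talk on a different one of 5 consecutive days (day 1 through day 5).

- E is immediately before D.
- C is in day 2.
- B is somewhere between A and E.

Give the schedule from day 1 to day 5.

A, C, B, E, D

From clue 1: D is in {2,3,4,5}.
From clues 1–2: C → day 2.
From clues 1–3: A → day 1, B → day 3, E → day 4, D → day 5.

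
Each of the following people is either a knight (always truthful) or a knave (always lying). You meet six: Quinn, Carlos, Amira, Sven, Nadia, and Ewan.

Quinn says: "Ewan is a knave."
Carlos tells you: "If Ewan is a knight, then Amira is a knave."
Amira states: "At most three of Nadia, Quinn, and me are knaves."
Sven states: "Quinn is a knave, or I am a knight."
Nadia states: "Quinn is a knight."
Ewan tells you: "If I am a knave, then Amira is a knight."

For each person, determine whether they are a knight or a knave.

Regardless of anyone's role, Amira's statement is true, so Amira is a knight.
With that fixed, Ewan's statement is true, so Ewan is a knight.
With that fixed, Quinn's statement is false, so Quinn is a knave.
With that fixed, Carlos's statement is false, so Carlos is a knave.
With that fixed, Sven's statement is true, so Sven is a knight.
With that fixed, Nadia's statement is false, so Nadia is a knave.

Quinn: knave, Carlos: knave, Amira: knight, Sven: knight, Nadia: knave, Ewan: knight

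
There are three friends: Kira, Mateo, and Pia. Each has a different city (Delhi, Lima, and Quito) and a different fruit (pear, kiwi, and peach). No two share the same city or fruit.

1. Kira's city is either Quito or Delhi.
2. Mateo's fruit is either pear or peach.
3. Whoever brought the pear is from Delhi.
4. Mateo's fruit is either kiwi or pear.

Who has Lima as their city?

Clue 1 rules out Kira for the one with city Lima.
With clues 1–4, Mateo is impossible for the one with city Lima.
That leaves Pia.

Pia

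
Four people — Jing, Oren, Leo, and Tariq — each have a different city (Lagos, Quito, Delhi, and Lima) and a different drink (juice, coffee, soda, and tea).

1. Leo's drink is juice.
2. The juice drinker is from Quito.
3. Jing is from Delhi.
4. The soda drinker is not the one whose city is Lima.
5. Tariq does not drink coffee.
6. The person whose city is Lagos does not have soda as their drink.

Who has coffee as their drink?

Oren

Clue 1 rules out Leo for the one with drink coffee.
With clues 1–5, Tariq is impossible for the one with drink coffee.
With clues 1–6, Jing is impossible for the one with drink coffee.
That leaves Oren.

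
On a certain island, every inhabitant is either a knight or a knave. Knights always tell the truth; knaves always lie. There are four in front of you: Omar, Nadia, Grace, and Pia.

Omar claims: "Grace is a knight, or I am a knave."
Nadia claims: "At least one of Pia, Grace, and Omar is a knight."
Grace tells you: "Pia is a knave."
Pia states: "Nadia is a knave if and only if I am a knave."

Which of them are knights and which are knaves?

Consider Omar. Suppose Omar is a knave.
Then Omar's own statement would have to be false, but it can't be — contradiction.
So Omar is a knight.
With that fixed, Nadia's statement is true, so Nadia is a knight.
Consider Grace. Suppose Grace is a knave.
Then Omar's statement comes out false, contradicting Omar being a knight.
So Grace is a knight.
Consider Pia. Suppose Pia is a knight.
Then Grace's statement comes out false, contradicting Grace being a knight.
So Pia is a knave.

Omar: knight, Nadia: knight, Grace: knight, Pia: knave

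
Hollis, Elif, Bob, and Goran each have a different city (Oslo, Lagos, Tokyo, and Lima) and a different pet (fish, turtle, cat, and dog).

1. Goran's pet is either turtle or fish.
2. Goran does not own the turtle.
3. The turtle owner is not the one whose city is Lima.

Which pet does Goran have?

Clue 1 rules out cat and dog for Goran's pet.
With clues 1–2, turtle is impossible for Goran's pet.
That leaves fish.

fish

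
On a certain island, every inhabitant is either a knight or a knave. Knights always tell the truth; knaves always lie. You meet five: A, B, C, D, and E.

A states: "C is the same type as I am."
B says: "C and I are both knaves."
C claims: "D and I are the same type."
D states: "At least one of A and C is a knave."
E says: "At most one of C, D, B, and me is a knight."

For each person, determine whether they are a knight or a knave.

Consider A. Suppose A is a knight.
Then no assignment of the remaining roles makes every statement match its speaker's type — contradiction.
So A is a knave.
With that fixed, D's statement is true, so D is a knight.
Consider B. Suppose B is a knight.
Then B's own statement would have to be true, but it can't be — contradiction.
So B is a knave.
Consider C. Suppose C is a knave.
Then A's statement comes out true, contradicting A being a knave.
So C is a knight.
With that fixed, E's statement is false, so E is a knave.

A: knave, B: knave, C: knight, D: knight, E: knave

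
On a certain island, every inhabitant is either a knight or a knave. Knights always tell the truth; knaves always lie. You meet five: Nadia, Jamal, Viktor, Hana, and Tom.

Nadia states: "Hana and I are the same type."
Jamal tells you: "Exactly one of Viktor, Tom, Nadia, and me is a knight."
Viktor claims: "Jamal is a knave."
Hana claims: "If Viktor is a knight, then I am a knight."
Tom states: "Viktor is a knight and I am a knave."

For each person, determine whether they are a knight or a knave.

Consider Nadia. Suppose Nadia is a knight.
Then no assignment of the remaining roles makes every statement match its speaker's type — contradiction.
So Nadia is a knave.
Consider Jamal. Suppose Jamal is a knave.
Then no assignment of the remaining roles makes every statement match its speaker's type — contradiction.
So Jamal is a knight.
With that fixed, Viktor's statement is false, so Viktor is a knave.
With that fixed, Hana's statement is true, so Hana is a knight.
With that fixed, Tom's statement is false, so Tom is a knave.

Nadia: knave, Jamal: knight, Viktor: knave, Hana: knight, Tom: knave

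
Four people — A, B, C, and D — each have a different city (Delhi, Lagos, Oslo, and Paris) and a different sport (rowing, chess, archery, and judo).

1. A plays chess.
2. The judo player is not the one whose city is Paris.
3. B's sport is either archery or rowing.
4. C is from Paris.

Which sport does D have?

Clue 1 rules out chess for D's sport.
With clues 1–4, archery and rowing are impossible for D's sport.
That leaves judo.

judo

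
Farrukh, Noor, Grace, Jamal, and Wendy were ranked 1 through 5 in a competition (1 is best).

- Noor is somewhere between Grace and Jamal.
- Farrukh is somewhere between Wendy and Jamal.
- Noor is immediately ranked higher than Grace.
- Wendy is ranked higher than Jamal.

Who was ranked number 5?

With clue 1, Noor is ruled out for rank 5.
With clues 1–2, Farrukh is ruled out for rank 5.
With clues 1–3, Jamal is ruled out for rank 5.
With clues 1–4, Wendy is ruled out for rank 5.
So rank 5 is Grace.

Grace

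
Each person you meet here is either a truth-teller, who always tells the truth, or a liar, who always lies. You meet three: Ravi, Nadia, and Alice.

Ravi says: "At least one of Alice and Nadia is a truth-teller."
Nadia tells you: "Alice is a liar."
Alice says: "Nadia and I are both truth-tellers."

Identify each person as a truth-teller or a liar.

Ravi: truth-teller, Nadia: truth-teller, Alice: liar

Consider Ravi. Suppose Ravi is a liar.
Then no assignment of the remaining roles makes every statement match its speaker's type — contradiction.
So Ravi is a truth-teller.
Consider Nadia. Suppose Nadia is a liar.
Then no assignment of the remaining roles makes every statement match its speaker's type — contradiction.
So Nadia is a truth-teller.
Consider Alice. Suppose Alice is a truth-teller.
Then Nadia's statement comes out false, contradicting Nadia being a truth-teller.
So Alice is a liar.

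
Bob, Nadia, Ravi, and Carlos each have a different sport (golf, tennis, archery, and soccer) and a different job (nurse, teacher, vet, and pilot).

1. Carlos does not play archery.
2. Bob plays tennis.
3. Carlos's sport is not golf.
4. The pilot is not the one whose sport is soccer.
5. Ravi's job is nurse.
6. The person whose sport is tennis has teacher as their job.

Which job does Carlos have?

vet

With clues 1–4, pilot is impossible for Carlos's job.
With clues 1–5, nurse is impossible for Carlos's job.
With clues 1–6, teacher is impossible for Carlos's job.
That leaves vet.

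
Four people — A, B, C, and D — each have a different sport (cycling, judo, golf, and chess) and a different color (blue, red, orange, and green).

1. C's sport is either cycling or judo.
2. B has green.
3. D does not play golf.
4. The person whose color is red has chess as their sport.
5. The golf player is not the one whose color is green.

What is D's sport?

With clues 1–3, golf is impossible for D's sport.
With clues 1–5, cycling and judo are impossible for D's sport.
That leaves chess.

chess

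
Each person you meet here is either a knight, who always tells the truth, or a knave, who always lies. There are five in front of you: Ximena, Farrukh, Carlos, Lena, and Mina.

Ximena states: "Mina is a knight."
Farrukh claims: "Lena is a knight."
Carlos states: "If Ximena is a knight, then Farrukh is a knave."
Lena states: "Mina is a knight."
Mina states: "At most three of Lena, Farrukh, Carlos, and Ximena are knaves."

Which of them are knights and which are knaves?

Ximena: knight, Farrukh: knight, Carlos: knave, Lena: knight, Mina: knight

Consider Ximena. Suppose Ximena is a knave.
Then no assignment of the remaining roles makes every statement match its speaker's type — contradiction.
So Ximena is a knight.
With that fixed, Mina's statement is true, so Mina is a knight.
With that fixed, Lena's statement is true, so Lena is a knight.
With that fixed, Farrukh's statement is true, so Farrukh is a knight.
With that fixed, Carlos's statement is false, so Carlos is a knave.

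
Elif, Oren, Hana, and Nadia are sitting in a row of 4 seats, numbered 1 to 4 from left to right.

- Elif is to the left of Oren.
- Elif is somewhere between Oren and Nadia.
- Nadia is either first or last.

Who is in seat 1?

With clue 1, Oren is ruled out for seat 1.
With clues 1–2, Elif is ruled out for seat 1.
With clues 1–3, Hana is ruled out for seat 1.
So seat 1 is Nadia.

Nadia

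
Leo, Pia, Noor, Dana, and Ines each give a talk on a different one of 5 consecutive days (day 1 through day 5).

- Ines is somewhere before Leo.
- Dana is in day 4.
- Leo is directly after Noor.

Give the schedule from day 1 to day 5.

From clue 1: Leo is in {2,3,4,5}.
From clues 1–2: Dana → day 4.
From clues 1–3: Ines → day 1, Noor → day 2, Leo → day 3, Pia → day 5.

Ines, Noor, Leo, Dana, Pia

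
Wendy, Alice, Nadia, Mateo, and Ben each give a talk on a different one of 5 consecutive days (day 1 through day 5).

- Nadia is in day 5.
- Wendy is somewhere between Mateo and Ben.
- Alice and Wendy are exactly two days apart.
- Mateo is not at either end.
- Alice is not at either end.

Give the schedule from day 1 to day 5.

From clue 1: Nadia → day 5.
From clues 1–2: Wendy is in {2,3}.
From clues 1–5: Ben → day 1, Wendy → day 2, Mateo → day 3, Alice → day 4.

Ben, Wendy, Mateo, Alice, Nadia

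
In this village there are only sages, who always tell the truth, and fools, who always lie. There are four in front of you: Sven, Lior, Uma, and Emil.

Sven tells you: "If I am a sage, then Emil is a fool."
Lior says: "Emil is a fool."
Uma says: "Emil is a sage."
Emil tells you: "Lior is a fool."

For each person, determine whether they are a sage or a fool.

Sven: sage, Lior: sage, Uma: fool, Emil: fool

Consider Sven. Suppose Sven is a fool.
Then Sven's own statement would have to be false, but it can't be — contradiction.
So Sven is a sage.
Consider Lior. Suppose Lior is a fool.
Then no assignment of the remaining roles makes every statement match its speaker's type — contradiction.
So Lior is a sage.
With that fixed, Emil's statement is false, so Emil is a fool.
With that fixed, Uma's statement is false, so Uma is a fool.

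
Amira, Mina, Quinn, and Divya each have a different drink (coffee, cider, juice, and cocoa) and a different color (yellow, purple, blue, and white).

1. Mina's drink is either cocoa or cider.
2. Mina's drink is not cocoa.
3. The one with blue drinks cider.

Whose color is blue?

Mina

With clues 1–3, Amira, Divya, and Quinn are impossible for the one with color blue.
That leaves Mina.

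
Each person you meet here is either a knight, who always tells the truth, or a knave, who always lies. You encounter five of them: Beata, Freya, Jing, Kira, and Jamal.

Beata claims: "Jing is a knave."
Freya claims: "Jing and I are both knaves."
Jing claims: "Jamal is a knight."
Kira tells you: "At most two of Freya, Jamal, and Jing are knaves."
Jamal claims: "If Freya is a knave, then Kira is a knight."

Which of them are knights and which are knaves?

Beata: knave, Freya: knave, Jing: knight, Kira: knight, Jamal: knight

Consider Beata. Suppose Beata is a knight.
Then no assignment of the remaining roles makes every statement match its speaker's type — contradiction.
So Beata is a knave.
Consider Freya. Suppose Freya is a knight.
Then Freya's own statement would have to be true, but it can't be — contradiction.
So Freya is a knave.
Consider Jing. Suppose Jing is a knave.
Then Beata's statement comes out true, contradicting Beata being a knave.
So Jing is a knight.
With that fixed, Kira's statement is true, so Kira is a knight.
With that fixed, Jamal's statement is true, so Jamal is a knight.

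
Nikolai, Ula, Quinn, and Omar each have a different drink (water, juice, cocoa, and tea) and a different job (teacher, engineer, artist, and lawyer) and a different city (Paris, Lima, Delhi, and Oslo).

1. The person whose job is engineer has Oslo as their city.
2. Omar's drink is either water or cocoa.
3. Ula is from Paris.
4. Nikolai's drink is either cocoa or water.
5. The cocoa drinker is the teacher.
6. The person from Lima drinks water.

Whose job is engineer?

With clues 1–3, Ula is impossible for the one with job engineer.
With clues 1–6, Nikolai and Omar are impossible for the one with job engineer.
That leaves Quinn.

Quinn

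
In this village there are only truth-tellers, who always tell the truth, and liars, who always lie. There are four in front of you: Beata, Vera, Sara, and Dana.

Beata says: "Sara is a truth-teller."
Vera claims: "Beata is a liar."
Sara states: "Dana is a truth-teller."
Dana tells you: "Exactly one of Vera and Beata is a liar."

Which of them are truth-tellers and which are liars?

Consider Beata. Suppose Beata is a liar.
Then no assignment of the remaining roles makes every statement match its speaker's type — contradiction.
So Beata is a truth-teller.
With that fixed, Vera's statement is false, so Vera is a liar.
With that fixed, Dana's statement is true, so Dana is a truth-teller.
With that fixed, Sara's statement is true, so Sara is a truth-teller.

Beata: truth-teller, Vera: liar, Sara: truth-teller, Dana: truth-teller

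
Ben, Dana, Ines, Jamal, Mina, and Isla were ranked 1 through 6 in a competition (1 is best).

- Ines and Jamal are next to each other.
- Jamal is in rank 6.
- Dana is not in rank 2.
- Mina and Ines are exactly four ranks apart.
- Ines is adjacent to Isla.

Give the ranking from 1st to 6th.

Mina, Ben, Dana, Isla, Ines, Jamal

From clues 1–2: Ines → rank 5, Jamal → rank 6.
From clues 1–3: Dana is in {1,3,4}.
From clues 1–4: Mina → rank 1.
From clues 1–5: Ben → rank 2, Dana → rank 3, Isla → rank 4.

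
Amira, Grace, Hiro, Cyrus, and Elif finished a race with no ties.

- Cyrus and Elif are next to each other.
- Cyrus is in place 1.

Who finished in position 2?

With clues 1–2, Amira, Cyrus, Grace, and Hiro are ruled out for place 2.
So place 2 is Elif.

Elif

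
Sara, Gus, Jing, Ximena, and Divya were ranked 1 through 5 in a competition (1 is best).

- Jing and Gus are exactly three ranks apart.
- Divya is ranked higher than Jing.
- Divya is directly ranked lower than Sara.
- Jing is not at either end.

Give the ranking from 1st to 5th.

From clue 1: Gus is in {1,2,4,5}.
From clues 1–2: Gus is in {1,2,5}.
From clues 1–3: Sara is in {2,3}.
From clues 1–4: Gus → rank 1, Sara → rank 2, Divya → rank 3, Jing → rank 4, Ximena → rank 5.

Gus, Sara, Divya, Jing, Ximena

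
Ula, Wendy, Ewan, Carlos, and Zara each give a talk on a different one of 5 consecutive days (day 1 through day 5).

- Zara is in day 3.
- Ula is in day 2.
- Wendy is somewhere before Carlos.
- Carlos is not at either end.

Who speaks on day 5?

With clue 1, Zara is ruled out for day 5.
With clues 1–2, Ula is ruled out for day 5.
With clues 1–3, Wendy is ruled out for day 5.
With clues 1–4, Carlos is ruled out for day 5.
So day 5 is Ewan.

Ewan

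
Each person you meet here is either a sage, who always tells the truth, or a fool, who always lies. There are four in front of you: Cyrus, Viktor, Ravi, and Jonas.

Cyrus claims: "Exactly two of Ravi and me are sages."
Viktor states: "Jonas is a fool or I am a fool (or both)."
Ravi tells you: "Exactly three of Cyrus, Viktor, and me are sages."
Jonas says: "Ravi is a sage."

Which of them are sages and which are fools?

Consider Cyrus. Suppose Cyrus is a sage.
Then no assignment of the remaining roles makes every statement match its speaker's type — contradiction.
So Cyrus is a fool.
With that fixed, Ravi's statement is false, so Ravi is a fool.
With that fixed, Jonas's statement is false, so Jonas is a fool.
With that fixed, Viktor's statement is true, so Viktor is a sage.

Cyrus: fool, Viktor: sage, Ravi: fool, Jonas: fool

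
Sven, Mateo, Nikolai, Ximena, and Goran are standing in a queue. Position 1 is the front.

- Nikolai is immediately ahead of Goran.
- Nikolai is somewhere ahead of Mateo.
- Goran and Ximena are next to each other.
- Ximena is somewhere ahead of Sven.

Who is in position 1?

With clue 1, Goran is ruled out for position 1.
With clues 1–2, Mateo is ruled out for position 1.
With clues 1–3, Ximena is ruled out for position 1.
With clues 1–4, Sven is ruled out for position 1.
So position 1 is Nikolai.

Nikolai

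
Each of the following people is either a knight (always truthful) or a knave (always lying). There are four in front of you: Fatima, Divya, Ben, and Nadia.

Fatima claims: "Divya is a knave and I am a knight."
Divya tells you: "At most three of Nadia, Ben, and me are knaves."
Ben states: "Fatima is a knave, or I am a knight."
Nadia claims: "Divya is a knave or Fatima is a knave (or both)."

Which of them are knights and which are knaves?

Regardless of anyone's role, Divya's statement is true, so Divya is a knight.
With that fixed, Fatima's statement is false, so Fatima is a knave.
With that fixed, Ben's statement is true, so Ben is a knight.
With that fixed, Nadia's statement is true, so Nadia is a knight.

Fatima: knave, Divya: knight, Ben: knight, Nadia: knight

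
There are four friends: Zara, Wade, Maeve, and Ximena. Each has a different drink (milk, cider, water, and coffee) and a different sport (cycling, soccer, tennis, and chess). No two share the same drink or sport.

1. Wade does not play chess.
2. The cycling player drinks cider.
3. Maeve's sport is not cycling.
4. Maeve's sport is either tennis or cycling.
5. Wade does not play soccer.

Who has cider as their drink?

With clues 1–3, Maeve is impossible for the one with drink cider.
With clues 1–5, Ximena and Zara are impossible for the one with drink cider.
That leaves Wade.

Wade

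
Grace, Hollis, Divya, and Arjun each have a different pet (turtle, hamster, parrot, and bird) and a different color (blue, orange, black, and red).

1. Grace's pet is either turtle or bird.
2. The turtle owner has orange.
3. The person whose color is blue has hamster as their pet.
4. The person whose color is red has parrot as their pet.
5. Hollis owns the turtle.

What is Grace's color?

black

With clues 1–3, blue is impossible for Grace's color.
With clues 1–4, red is impossible for Grace's color.
With clues 1–5, orange is impossible for Grace's color.
That leaves black.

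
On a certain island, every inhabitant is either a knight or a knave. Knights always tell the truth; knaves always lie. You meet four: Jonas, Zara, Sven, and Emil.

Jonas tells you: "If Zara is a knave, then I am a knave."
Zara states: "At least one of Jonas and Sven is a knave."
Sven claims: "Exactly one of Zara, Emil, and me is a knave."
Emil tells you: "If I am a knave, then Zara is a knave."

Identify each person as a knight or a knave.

Consider Jonas. Suppose Jonas is a knave.
Then Jonas's own statement would have to be false, but it can't be — contradiction.
So Jonas is a knight.
Consider Zara. Suppose Zara is a knave.
Then Jonas's statement comes out false, contradicting Jonas being a knight.
So Zara is a knight.
Consider Sven. Suppose Sven is a knight.
Then Zara's statement comes out false, contradicting Zara being a knight.
So Sven is a knave.
Consider Emil. Suppose Emil is a knight.
Then Sven's statement comes out true, contradicting Sven being a knave.
So Emil is a knave.

Jonas: knight, Zara: knight, Sven: knave, Emil: knave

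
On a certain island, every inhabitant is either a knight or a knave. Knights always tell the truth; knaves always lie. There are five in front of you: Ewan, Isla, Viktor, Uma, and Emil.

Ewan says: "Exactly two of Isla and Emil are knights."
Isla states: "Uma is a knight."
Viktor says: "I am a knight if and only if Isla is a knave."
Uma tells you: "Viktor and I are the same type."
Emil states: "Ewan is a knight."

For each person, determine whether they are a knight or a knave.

Ewan: knave, Isla: knave, Viktor: knight, Uma: knave, Emil: knave

Consider Ewan. Suppose Ewan is a knight.
Then no assignment of the remaining roles makes every statement match its speaker's type — contradiction.
So Ewan is a knave.
With that fixed, Emil's statement is false, so Emil is a knave.
Consider Isla. Suppose Isla is a knight.
Then whichever role Viktor has, Viktor's statement has the wrong truth value — contradiction.
So Isla is a knave.
Consider Viktor. Suppose Viktor is a knave.
Then whichever role Uma has, Uma's statement has the wrong truth value — contradiction.
So Viktor is a knight.
Consider Uma. Suppose Uma is a knight.
Then Isla's statement comes out true, contradicting Isla being a knave.
So Uma is a knave.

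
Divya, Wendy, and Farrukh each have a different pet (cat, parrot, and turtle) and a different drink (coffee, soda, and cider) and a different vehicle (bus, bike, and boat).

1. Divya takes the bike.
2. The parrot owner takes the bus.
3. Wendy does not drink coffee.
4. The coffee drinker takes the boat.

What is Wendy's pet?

parrot

With clues 1–4, cat and turtle are impossible for Wendy's pet.
That leaves parrot.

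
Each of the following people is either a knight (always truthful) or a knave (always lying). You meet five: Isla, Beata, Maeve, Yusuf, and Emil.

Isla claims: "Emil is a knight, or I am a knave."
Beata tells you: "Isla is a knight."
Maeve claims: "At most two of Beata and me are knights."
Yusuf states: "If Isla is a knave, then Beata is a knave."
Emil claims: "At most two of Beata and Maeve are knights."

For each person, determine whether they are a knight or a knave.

Isla: knight, Beata: knight, Maeve: knight, Yusuf: knight, Emil: knight

Regardless of anyone's role, Maeve's statement is true, so Maeve is a knight.
With that fixed, Emil's statement is true, so Emil is a knight.
With that fixed, Isla's statement is true, so Isla is a knight.
With that fixed, Beata's statement is true, so Beata is a knight.
With that fixed, Yusuf's statement is true, so Yusuf is a knight.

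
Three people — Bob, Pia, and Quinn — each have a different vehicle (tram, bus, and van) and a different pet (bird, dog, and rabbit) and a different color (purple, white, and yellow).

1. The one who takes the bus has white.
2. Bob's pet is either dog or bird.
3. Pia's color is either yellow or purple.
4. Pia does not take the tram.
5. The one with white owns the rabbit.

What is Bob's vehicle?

With clues 1–4, van is impossible for Bob's vehicle.
With clues 1–5, bus is impossible for Bob's vehicle.
That leaves tram.

tram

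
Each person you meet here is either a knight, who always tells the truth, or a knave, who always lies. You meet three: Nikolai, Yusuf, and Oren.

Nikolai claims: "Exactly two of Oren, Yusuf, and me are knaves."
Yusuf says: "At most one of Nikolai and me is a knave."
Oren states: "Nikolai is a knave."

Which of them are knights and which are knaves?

Consider Nikolai. Suppose Nikolai is a knight.
Then no assignment of the remaining roles makes every statement match its speaker's type — contradiction.
So Nikolai is a knave.
With that fixed, Oren's statement is true, so Oren is a knight.
Consider Yusuf. Suppose Yusuf is a knave.
Then Nikolai's statement comes out true, contradicting Nikolai being a knave.
So Yusuf is a knight.

Nikolai: knave, Yusuf: knight, Oren: knight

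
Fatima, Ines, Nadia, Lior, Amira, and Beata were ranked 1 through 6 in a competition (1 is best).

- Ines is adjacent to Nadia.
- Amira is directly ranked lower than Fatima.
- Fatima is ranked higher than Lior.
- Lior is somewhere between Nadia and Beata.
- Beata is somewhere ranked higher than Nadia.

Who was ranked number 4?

With clues 1–4, Beata and Fatima are ruled out for rank 4.
With clues 1–5, Amira, Ines, and Nadia are ruled out for rank 4.
So rank 4 is Lior.

Lior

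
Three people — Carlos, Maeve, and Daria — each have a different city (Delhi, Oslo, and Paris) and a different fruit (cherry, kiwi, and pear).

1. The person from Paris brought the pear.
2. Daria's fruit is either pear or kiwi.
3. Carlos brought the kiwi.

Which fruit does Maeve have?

cherry

With clues 1–3, kiwi and pear are impossible for Maeve's fruit.
That leaves cherry.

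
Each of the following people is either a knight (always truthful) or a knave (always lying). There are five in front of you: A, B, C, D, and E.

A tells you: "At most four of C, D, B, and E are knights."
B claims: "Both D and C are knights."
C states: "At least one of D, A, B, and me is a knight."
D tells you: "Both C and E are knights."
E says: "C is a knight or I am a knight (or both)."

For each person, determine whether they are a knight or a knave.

A: knight, B: knight, C: knight, D: knight, E: knight

Regardless of anyone's role, A's statement is true, so A is a knight.
With that fixed, C's statement is true, so C is a knight.
With that fixed, E's statement is true, so E is a knight.
With that fixed, D's statement is true, so D is a knight.
With that fixed, B's statement is true, so B is a knight.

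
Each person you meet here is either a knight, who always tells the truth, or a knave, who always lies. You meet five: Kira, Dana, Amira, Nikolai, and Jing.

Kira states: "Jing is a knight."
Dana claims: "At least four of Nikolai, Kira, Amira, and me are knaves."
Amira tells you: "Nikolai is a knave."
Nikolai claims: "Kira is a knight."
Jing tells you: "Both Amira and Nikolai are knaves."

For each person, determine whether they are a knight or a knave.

Consider Kira. Suppose Kira is a knight.
Then no assignment of the remaining roles makes every statement match its speaker's type — contradiction.
So Kira is a knave.
With that fixed, Nikolai's statement is false, so Nikolai is a knave.
With that fixed, Amira's statement is true, so Amira is a knight.
With that fixed, Jing's statement is false, so Jing is a knave.
With that fixed, Dana's statement is false, so Dana is a knave.

Kira: knave, Dana: knave, Amira: knight, Nikolai: knave, Jing: knave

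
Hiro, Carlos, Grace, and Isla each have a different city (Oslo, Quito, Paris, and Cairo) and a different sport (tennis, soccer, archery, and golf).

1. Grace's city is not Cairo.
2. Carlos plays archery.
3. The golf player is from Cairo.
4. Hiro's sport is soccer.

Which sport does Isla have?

golf

With clues 1–2, archery is impossible for Isla's sport.
With clues 1–4, soccer and tennis are impossible for Isla's sport.
That leaves golf.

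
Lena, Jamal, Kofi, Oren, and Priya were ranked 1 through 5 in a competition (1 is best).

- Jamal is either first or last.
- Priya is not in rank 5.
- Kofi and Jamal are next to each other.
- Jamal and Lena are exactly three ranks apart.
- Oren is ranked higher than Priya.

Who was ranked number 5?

Jamal

With clues 1–2, Priya is ruled out for rank 5.
With clues 1–3, Kofi is ruled out for rank 5.
With clues 1–4, Lena is ruled out for rank 5.
With clues 1–5, Oren is ruled out for rank 5.
So rank 5 is Jamal.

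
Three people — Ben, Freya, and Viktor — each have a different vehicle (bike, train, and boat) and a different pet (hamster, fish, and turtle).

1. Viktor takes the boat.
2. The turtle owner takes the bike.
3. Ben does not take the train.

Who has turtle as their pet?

With clues 1–2, Viktor is impossible for the one with pet turtle.
With clues 1–3, Freya is impossible for the one with pet turtle.
That leaves Ben.

Ben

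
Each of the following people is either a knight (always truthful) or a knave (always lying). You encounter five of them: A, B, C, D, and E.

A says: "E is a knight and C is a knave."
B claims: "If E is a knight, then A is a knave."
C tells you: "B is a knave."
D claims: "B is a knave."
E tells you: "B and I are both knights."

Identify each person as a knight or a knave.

A: knave, B: knight, C: knave, D: knave, E: knave

Consider A. Suppose A is a knight.
Then no assignment of the remaining roles makes every statement match its speaker's type — contradiction.
So A is a knave.
With that fixed, B's statement is true, so B is a knight.
With that fixed, C's statement is false, so C is a knave.
With that fixed, D's statement is false, so D is a knave.
Consider E. Suppose E is a knight.
Then A's statement comes out true, contradicting A being a knave.
So E is a knave.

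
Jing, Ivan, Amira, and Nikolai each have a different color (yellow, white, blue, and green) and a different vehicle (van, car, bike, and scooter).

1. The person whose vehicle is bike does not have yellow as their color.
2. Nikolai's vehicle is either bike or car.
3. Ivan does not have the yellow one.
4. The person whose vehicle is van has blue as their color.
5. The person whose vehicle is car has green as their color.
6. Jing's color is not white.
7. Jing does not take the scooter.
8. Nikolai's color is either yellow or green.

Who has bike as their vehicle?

With clues 1–6, Jing is impossible for the one with vehicle bike.
With clues 1–7, Amira is impossible for the one with vehicle bike.
With clues 1–8, Nikolai is impossible for the one with vehicle bike.
That leaves Ivan.

Ivan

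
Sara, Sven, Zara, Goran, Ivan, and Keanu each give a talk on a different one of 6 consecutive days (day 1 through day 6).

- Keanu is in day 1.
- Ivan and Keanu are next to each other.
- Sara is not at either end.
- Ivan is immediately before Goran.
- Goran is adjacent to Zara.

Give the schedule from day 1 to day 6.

Keanu, Ivan, Goran, Zara, Sara, Sven

From clue 1: Keanu → day 1.
From clues 1–2: Ivan → day 2.
From clues 1–3: Sara is in {3,4,5}.
From clues 1–4: Goran → day 3.
From clues 1–5: Zara → day 4, Sara → day 5, Sven → day 6.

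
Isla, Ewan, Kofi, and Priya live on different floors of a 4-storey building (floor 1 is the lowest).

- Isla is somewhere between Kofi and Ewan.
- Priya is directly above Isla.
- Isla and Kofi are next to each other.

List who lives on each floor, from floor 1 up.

From clue 1: Isla is in {2,3}.
From clues 1–2: Isla → floor 2, Priya → floor 3.
From clues 1–3: Kofi → floor 1, Ewan → floor 4.

Kofi, Isla, Priya, Ewan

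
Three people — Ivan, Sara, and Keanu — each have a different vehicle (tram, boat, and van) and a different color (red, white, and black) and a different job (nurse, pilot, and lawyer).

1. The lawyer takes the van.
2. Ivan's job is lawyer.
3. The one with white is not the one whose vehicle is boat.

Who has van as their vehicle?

With clues 1–2, Keanu and Sara are impossible for the one with vehicle van.
That leaves Ivan.

Ivan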